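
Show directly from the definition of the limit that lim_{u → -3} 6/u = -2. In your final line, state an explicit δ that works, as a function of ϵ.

Let ϵ > 0. We seek δ > 0 such that 0 < |u + 3| < δ implies |6/u + 2| < ϵ.
|6/u + 2| = 6·|-3 − u|/(3·|u|) = 6|u + 3|/(3|u|).
Restrict δ ≤ 3/2. Then |u + 3| < 3/2 gives |u| > 3/2, so 3|u| > 9/2.
Then |6/u + 2| < 6|u + 3|/(9/2), which is < ϵ when |u + 3| < (3/4)ϵ.
Take δ = min(3/2, (3/4)ϵ). Then 0 < |u + 3| < δ gives both |u + 3| < 3/2 and |u + 3| < (3/4)ϵ, so |6/u + 2| < ϵ.

δ = min(3/2, (3/4)ϵ)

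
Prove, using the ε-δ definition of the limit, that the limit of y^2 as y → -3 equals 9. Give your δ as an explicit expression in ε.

Let ε > 0. We seek δ > 0 with 0 < |y + 3| < δ ⇒ |y^2 − 9| < ε.
Factor: y^2 − 9 = (y + 3)(y - 3), so |y^2 − 9| = |y + 3|·|y - 3|.
Impose δ ≤ 1 so that |y| < 4; then |y - 3| ≤ 7.
Hence |y^2 − 9| ≤ 7|y + 3|, which is < ε once |y + 3| < ε/7.
Take δ = min(1, ε/7). If 0 < |y + 3| < δ then both bounds hold and |y^2 − 9| ≤ 7|y + 3| < 7·(ε/7) = ε.

δ = min(1, ε/7)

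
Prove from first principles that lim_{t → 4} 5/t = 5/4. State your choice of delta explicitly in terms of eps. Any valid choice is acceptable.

Let eps > 0. We seek delta > 0 such that 0 < |t − 4| < delta implies |5/t − (5/4)| < eps.
|5/t − (5/4)| = 5·|4 − t|/(4·|t|) = 5|t − 4|/(4|t|).
Restrict delta ≤ 2. Then |t − 4| < 2 gives |t| > 2, so 4|t| > 8.
Then |5/t − (5/4)| < 5|t − 4|/8, which is < eps when |t − 4| < (8/5)eps.
Take delta = min(2, (8/5)eps). Then 0 < |t − 4| < delta gives both |t − 4| < 2 and |t − 4| < (8/5)eps, so |5/t − (5/4)| < eps.

delta = min(2, (8/5)eps)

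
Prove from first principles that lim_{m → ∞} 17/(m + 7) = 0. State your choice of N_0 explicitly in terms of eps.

N_0 = 17/eps

Let eps > 0 be given. For m ≥ 1, |17/(m + 7) − 0| = 17/(m + 7) ≤ 17/m.
We need 17/m < eps, i.e. m > 17/eps.
Take N_0 = 17/eps. If m > N_0 then |17/(m + 7)| ≤ 17/m < eps.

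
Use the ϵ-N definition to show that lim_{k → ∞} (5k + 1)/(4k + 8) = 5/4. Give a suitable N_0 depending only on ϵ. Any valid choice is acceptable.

Fix ϵ > 0. For k ≥ 1, |(5k + 1)/(4k + 8) − (5/4)| = |-36|/(4(4k + 8)) = 36/(4(4k + 8)).
Since 4k + 8 ≥ 4k for k ≥ 1, this is ≤ 36/(4·4k) = (9/4)/k.
So |(5k + 1)/(4k + 8) − (5/4)| < ϵ whenever k > (9/4)/ϵ.
Take N_0 = (9/4)/ϵ. If k > N_0 then |(5k + 1)/(4k + 8) − (5/4)| ≤ (9/4)/k < ϵ.

N_0 = (9/4)/ϵ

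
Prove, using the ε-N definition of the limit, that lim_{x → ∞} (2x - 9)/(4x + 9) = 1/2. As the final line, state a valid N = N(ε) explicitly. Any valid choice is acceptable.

N = (27/8)/ε

Suppose ε > 0. We seek N > 0 such that x > N implies |(2x - 9)/(4x + 9) − (1/2)| < ε.
(2x - 9)/(4x + 9) − (1/2) = (4(2x - 9) − 2(4x + 9)) / (4(4x + 9)) = -54/(4(4x + 9)).
For x > 0 we have 4x + 9 > 4x, so |(2x - 9)/(4x + 9) − (1/2)| = 54/(4(4x + 9)) < 54/(4·4x) = (27/8)/x.
Thus |(2x - 9)/(4x + 9) − (1/2)| < ε whenever x > (27/8)/ε.
Take N = (27/8)/ε. If x > N then |(2x - 9)/(4x + 9) − (1/2)| < (27/8)/x < ε.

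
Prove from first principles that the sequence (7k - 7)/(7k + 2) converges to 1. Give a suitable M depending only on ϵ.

M = (9/7)/ϵ

Suppose ϵ > 0. For k ≥ 1, |(7k - 7)/(7k + 2) − 1| = |-63|/(7(7k + 2)) = 63/(7(7k + 2)).
Since 7k + 2 ≥ 7k for k ≥ 1, this is ≤ 63/(7·7k) = (9/7)/k.
So |(7k - 7)/(7k + 2) − 1| < ϵ whenever k > (9/7)/ϵ.
Take M = (9/7)/ϵ. If k > M then |(7k - 7)/(7k + 2) − 1| ≤ (9/7)/k < ϵ.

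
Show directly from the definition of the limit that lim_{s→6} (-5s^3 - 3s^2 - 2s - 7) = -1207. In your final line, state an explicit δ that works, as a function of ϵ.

Let ϵ > 0 be given. We want δ > 0 such that 0 < |s − 6| < δ implies |(-5s^3 - 3s^2 - 2s - 7) + 1207| < ϵ.
(-5s^3 - 3s^2 - 2s - 7) + 1207 = -5s^3 - 3s^2 - 2s + 1200 = (s − 6)(-5s^2 - 33s - 200).
So |(-5s^3 - 3s^2 - 2s - 7) + 1207| = |s − 6|·|-5s^2 - 33s - 200|.
Require δ ≤ 1. Then |s − 6| < 1 gives |s| < 7, and by the triangle inequality |-5s^2 - 33s - 200| ≤ 5·7^2 + 33·7 + 200 = 676.
Hence |(-5s^3 - 3s^2 - 2s - 7) + 1207| ≤ 676|s − 6| < ϵ provided |s − 6| < ϵ/676.
Choosing δ = min(1, ϵ/676) ensures both conditions, hence |(-5s^3 - 3s^2 - 2s - 7) + 1207| < ϵ.

δ = min(1, ϵ/676)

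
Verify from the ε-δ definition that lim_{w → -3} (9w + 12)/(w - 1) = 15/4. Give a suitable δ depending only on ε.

Suppose ε > 0. We want δ > 0 with 0 < |w + 3| < δ ⇒ |(9w + 12)/(w - 1) − (15/4)| < ε.
Combining over a common denominator, (9w + 12)/(w - 1) − (15/4) = [(9w + 12)·(-4) − (-15)·(w - 1)] / [(-4)·(w - 1)] = -21(w + 3) / ((-4)(w - 1)).
So |(9w + 12)/(w - 1) − (15/4)| = 21|w + 3| / (4·|w − 1|).
Require δ ≤ 2, so |w − 1| ≥ |-4| − |w + 3| > 4 − 2 = 2.
Hence |(9w + 12)/(w - 1) − (15/4)| < 21|w + 3|/(4·2) = (21/8)|w + 3|, which is < ε once |w + 3| < (8/21)ε.
Take δ = min(2, (8/21)ε). Then 0 < |w + 3| < δ forces both bounds, so |(9w + 12)/(w - 1) − (15/4)| < ε.

δ = min(2, (8/21)ε)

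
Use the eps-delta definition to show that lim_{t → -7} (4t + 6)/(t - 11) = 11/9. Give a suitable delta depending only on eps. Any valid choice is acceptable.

delta = min(9, (81/25)eps)

Let eps > 0. We want delta > 0 with 0 < |t + 7| < delta ⇒ |(4t + 6)/(t - 11) − (11/9)| < eps.
Combining over a common denominator, (4t + 6)/(t - 11) − (11/9) = [(4t + 6)·(-18) − (-22)·(t - 11)] / [(-18)·(t - 11)] = -50(t + 7) / ((-18)(t - 11)).
So |(4t + 6)/(t - 11) − (11/9)| = 50|t + 7| / (18·|t − 11|).
Require delta ≤ 9, so |t − 11| ≥ |-18| − |t + 7| > 18 − 9 = 9.
Hence |(4t + 6)/(t - 11) − (11/9)| < 50|t + 7|/(18·9) = (25/81)|t + 7|, which is < eps once |t + 7| < (81/25)eps.
Take delta = min(9, (81/25)eps). Then 0 < |t + 7| < delta forces both bounds, so |(4t + 6)/(t - 11) − (11/9)| < eps.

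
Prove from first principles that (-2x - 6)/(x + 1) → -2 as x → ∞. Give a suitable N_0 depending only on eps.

Let eps > 0. We seek N_0 > 0 such that x > N_0 implies |(-2x - 6)/(x + 1) + 2| < eps.
(-2x - 6)/(x + 1) + 2 = ((-2x - 6) − (-2)(x + 1)) / ((x + 1)) = -4/((x + 1)).
For x > 0 we have x + 1 > x, so |(-2x - 6)/(x + 1) + 2| = 4/((x + 1)) < 4/(x) = 4/x.
Thus |(-2x - 6)/(x + 1) + 2| < eps whenever x > 4/eps.
Take N_0 = 4/eps. If x > N_0 then |(-2x - 6)/(x + 1) + 2| < 4/x < eps.

N_0 = 4/eps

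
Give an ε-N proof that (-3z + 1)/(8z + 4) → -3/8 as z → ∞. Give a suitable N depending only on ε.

N = (5/16)/ε

Let ε > 0. We seek N > 0 such that z > N implies |(-3z + 1)/(8z + 4) + 3/8| < ε.
(-3z + 1)/(8z + 4) + 3/8 = (8(-3z + 1) − (-3)(8z + 4)) / (8(8z + 4)) = 20/(8(8z + 4)).
For z > 0 we have 8z + 4 > 8z, so |(-3z + 1)/(8z + 4) + 3/8| = 20/(8(8z + 4)) < 20/(8·8z) = (5/16)/z.
Thus |(-3z + 1)/(8z + 4) + 3/8| < ε whenever z > (5/16)/ε.
Take N = (5/16)/ε. If z > N then |(-3z + 1)/(8z + 4) + 3/8| < (5/16)/z < ε.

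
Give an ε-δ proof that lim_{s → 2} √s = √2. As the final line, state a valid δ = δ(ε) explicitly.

δ = min(2, √2·ε)

Suppose ε > 0. We want δ > 0 such that 0 < |s − 2| < δ implies |√s − √2| < ε.
Multiplying by the conjugate, |√s − √2| = |s − 2|/(√s + √2).
Restrict δ ≤ 2 so that |s − 2| < 2 forces s > 0, and then √s + √2 > √2.
Hence |√s − √2| < |s − 2|/√2, which is < ε once |s − 2| < √2·ε.
Take δ = min(2, √2·ε). If 0 < |s − 2| < δ then s > 0 and |√s − √2| < |s − 2|/√2 < ε.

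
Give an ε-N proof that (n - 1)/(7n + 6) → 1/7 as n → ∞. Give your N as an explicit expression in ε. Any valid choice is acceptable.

N = (13/49)/ε

Let ε > 0. For n ≥ 1, |(n - 1)/(7n + 6) − (1/7)| = |-13|/(7(7n + 6)) = 13/(7(7n + 6)).
Since 7n + 6 ≥ 7n for n ≥ 1, this is ≤ 13/(7·7n) = (13/49)/n.
So |(n - 1)/(7n + 6) − (1/7)| < ε whenever n > (13/49)/ε.
Take N = (13/49)/ε. If n > N then |(n - 1)/(7n + 6) − (1/7)| ≤ (13/49)/n < ε.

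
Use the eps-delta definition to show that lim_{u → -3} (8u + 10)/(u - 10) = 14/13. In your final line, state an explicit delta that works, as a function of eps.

Let eps > 0. We want delta > 0 with 0 < |u + 3| < delta ⇒ |(8u + 10)/(u - 10) − (14/13)| < eps.
Combining over a common denominator, (8u + 10)/(u - 10) − (14/13) = [(8u + 10)·(-13) − (-14)·(u - 10)] / [(-13)·(u - 10)] = -90(u + 3) / ((-13)(u - 10)).
So |(8u + 10)/(u - 10) − (14/13)| = 90|u + 3| / (13·|u − 10|).
Restrict delta ≤ 13/2. Then |u + 3| < 13/2 gives |u − 10| = |(u + 3) + (-13)| ≥ 13 − 13/2 = 13/2.
Hence |(8u + 10)/(u - 10) − (14/13)| < 90|u + 3|/(13·(13/2)) = (180/169)|u + 3|, which is < eps once |u + 3| < (169/180)eps.
Take delta = min(13/2, (169/180)eps). Then 0 < |u + 3| < delta forces both bounds, so |(8u + 10)/(u - 10) − (14/13)| < eps.

delta = min(13/2, (169/180)eps)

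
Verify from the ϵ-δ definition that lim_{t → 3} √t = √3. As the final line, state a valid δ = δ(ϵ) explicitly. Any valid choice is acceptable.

Let ϵ > 0. We want δ > 0 such that 0 < |t − 3| < δ implies |√t − √3| < ϵ.
Multiplying by the conjugate, |√t − √3| = |t − 3|/(√t + √3).
Restrict δ ≤ 3 so that |t − 3| < 3 forces t > 0, and then √t + √3 > √3.
Hence |√t − √3| < |t − 3|/√3, which is < ϵ once |t − 3| < √3·ϵ.
Take δ = min(3, √3·ϵ). If 0 < |t − 3| < δ then t > 0 and |√t − √3| < |t − 3|/√3 < ϵ.

δ = min(3, √3·ϵ)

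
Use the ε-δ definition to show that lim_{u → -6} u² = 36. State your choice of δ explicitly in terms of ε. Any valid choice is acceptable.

δ = min(1, ε/13)

Fix ε > 0. We seek δ > 0 with 0 < |u + 6| < δ ⇒ |u² − 36| < ε.
Factor: u² − 36 = (u + 6)(u - 6), so |u² − 36| = |u + 6|·|u - 6|.
Restrict δ ≤ 1. Then |u + 6| < 1 gives |u| < 7, so by the triangle inequality |u - 6| ≤ 7 + 6 = 13.
Hence |u² − 36| ≤ 13|u + 6|, which is < ε once |u + 6| < ε/13.
Take δ = min(1, ε/13). If 0 < |u + 6| < δ then both bounds hold and |u² − 36| ≤ 13|u + 6| < 13·(ε/13) = ε.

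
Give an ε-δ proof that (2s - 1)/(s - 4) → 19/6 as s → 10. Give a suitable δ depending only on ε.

δ = min(3, (18/7)ε)

Suppose ε > 0. We want δ > 0 with 0 < |s − 10| < δ ⇒ |(2s - 1)/(s - 4) − (19/6)| < ε.
Combining over a common denominator, (2s - 1)/(s - 4) − (19/6) = [(2s - 1)·6 − 19·(s - 4)] / [6·(s - 4)] = -7(s − 10) / (6(s - 4)).
So |(2s - 1)/(s - 4) − (19/6)| = 7|s − 10| / (6·|s − 4|).
Restrict δ ≤ 3. Then |s − 10| < 3 gives |s − 4| = |(s − 10) + 6| ≥ 6 − 3 = 3.
Hence |(2s - 1)/(s - 4) − (19/6)| < 7|s − 10|/(6·3) = (7/18)|s − 10|, which is < ε once |s − 10| < (18/7)ε.
Take δ = min(3, (18/7)ε). Then 0 < |s − 10| < δ forces both bounds, so |(2s - 1)/(s - 4) − (19/6)| < ε.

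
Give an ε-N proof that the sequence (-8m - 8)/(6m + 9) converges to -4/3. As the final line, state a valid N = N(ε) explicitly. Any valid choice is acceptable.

N = (2/3)/ε

Let ε > 0. For m ≥ 1, |(-8m - 8)/(6m + 9) + 4/3| = |24|/(6(6m + 9)) = 24/(6(6m + 9)).
Since 6m + 9 ≥ 6m for m ≥ 1, this is ≤ 24/(6·6m) = (2/3)/m.
So |(-8m - 8)/(6m + 9) + 4/3| < ε whenever m > (2/3)/ε.
Take N = (2/3)/ε. If m > N then |(-8m - 8)/(6m + 9) + 4/3| ≤ (2/3)/m < ε.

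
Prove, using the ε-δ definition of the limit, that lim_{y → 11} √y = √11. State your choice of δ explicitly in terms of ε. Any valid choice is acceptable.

δ = min(11, √11·ε)

Let ε > 0 be given. We want δ > 0 such that 0 < |y − 11| < δ implies |√y − √11| < ε.
Multiplying by the conjugate, |√y − √11| = |y − 11|/(√y + √11).
Restrict δ ≤ 11 so that |y − 11| < 11 forces y > 0, and then √y + √11 > √11.
Hence |√y − √11| < |y − 11|/√11, which is < ε once |y − 11| < √11·ε.
Take δ = min(11, √11·ε). If 0 < |y − 11| < δ then y > 0 and |√y − √11| < |y − 11|/√11 < ε.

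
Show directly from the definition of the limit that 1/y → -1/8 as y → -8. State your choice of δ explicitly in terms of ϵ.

δ = min(4, 32ϵ)

Let ϵ > 0 be given. We seek δ > 0 such that 0 < |y + 8| < δ implies |1/y + 1/8| < ϵ.
|1/y + 1/8| = |-8 − y|/(8·|y|) = |y + 8|/(8|y|).
Restrict δ ≤ 4. Then |y + 8| < 4 gives |y| > 4, so 8|y| > 32.
Then |1/y + 1/8| < |y + 8|/32, which is < ϵ when |y + 8| < 32ϵ.
Take δ = min(4, 32ϵ). Then 0 < |y + 8| < δ gives both |y + 8| < 4 and |y + 8| < 32ϵ, so |1/y + 1/8| < ϵ.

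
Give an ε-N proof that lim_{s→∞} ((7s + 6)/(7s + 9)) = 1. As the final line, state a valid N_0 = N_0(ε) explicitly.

Let ε > 0. We seek N_0 > 0 such that s > N_0 implies |(7s + 6)/(7s + 9) − 1| < ε.
(7s + 6)/(7s + 9) − 1 = (7(7s + 6) − 7(7s + 9)) / (7(7s + 9)) = -21/(7(7s + 9)).
For s > 0 we have 7s + 9 > 7s, so |(7s + 6)/(7s + 9) − 1| = 21/(7(7s + 9)) < 21/(7·7s) = (3/7)/s.
Thus |(7s + 6)/(7s + 9) − 1| < ε whenever s > (3/7)/ε.
Take N_0 = (3/7)/ε. If s > N_0 then |(7s + 6)/(7s + 9) − 1| < (3/7)/s < ε.

N_0 = (3/7)/ε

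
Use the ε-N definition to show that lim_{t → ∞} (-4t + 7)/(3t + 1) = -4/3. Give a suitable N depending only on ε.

N = (25/9)/ε

Suppose ε > 0. We seek N > 0 such that t > N implies |(-4t + 7)/(3t + 1) + 4/3| < ε.
(-4t + 7)/(3t + 1) + 4/3 = (3(-4t + 7) − (-4)(3t + 1)) / (3(3t + 1)) = 25/(3(3t + 1)).
For t > 0 we have 3t + 1 > 3t, so |(-4t + 7)/(3t + 1) + 4/3| = 25/(3(3t + 1)) < 25/(3·3t) = (25/9)/t.
Thus |(-4t + 7)/(3t + 1) + 4/3| < ε whenever t > (25/9)/ε.
Take N = (25/9)/ε. If t > N then |(-4t + 7)/(3t + 1) + 4/3| < (25/9)/t < ε.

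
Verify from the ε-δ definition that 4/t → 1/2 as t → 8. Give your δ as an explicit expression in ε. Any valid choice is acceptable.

Let ε > 0. We seek δ > 0 such that 0 < |t − 8| < δ implies |4/t − (1/2)| < ε.
|4/t − (1/2)| = 4·|8 − t|/(8·|t|) = 4|t − 8|/(8|t|).
Require δ ≤ 4 so that |t| > 8 − 4 = 4, hence 8|t| > 32.
Then |4/t − (1/2)| < 4|t − 8|/32, which is < ε when |t − 8| < 8ε.
Take δ = min(4, 8ε). Then 0 < |t − 8| < δ gives both |t − 8| < 4 and |t − 8| < 8ε, so |4/t − (1/2)| < ε.

δ = min(4, 8ε)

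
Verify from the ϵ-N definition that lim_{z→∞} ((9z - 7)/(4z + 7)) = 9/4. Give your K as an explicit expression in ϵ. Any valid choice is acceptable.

K = (91/16)/ϵ

Let ϵ > 0 be given. We seek K > 0 such that z > K implies |(9z - 7)/(4z + 7) − (9/4)| < ϵ.
(9z - 7)/(4z + 7) − (9/4) = (4(9z - 7) − 9(4z + 7)) / (4(4z + 7)) = -91/(4(4z + 7)).
For z > 0 we have 4z + 7 > 4z, so |(9z - 7)/(4z + 7) − (9/4)| = 91/(4(4z + 7)) < 91/(4·4z) = (91/16)/z.
Thus |(9z - 7)/(4z + 7) − (9/4)| < ϵ whenever z > (91/16)/ϵ.
Take K = (91/16)/ϵ. If z > K then |(9z - 7)/(4z + 7) − (9/4)| < (91/16)/z < ϵ.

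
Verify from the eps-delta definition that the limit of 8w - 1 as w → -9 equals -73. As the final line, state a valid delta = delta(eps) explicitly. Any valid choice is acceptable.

delta = eps/8

Let eps > 0. We need delta > 0 so that 0 < |w + 9| < delta implies |(8w - 1) + 73| < eps.
|(8w - 1) + 73| = |8w + 72| = 8|w + 9|.
So 8|w + 9| < eps exactly when |w + 9| < eps/8.
Take delta = eps/8. If 0 < |w + 9| < delta then |(8w - 1) + 73| = 8|w + 9| < 8·(eps/8) = eps.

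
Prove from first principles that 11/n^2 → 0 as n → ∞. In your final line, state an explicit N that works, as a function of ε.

N = (11/ε)^{1/2}

Suppose ε > 0. For n ≥ 1, |11/n^2 − 0| = 11/n^2.
11/n^2 < ε ⇔ n^2 > 11/ε ⇔ n > (11/ε)^{1/2}.
Take N = (11/ε)^{1/2}. Then n > N implies 11/n^2 < ε.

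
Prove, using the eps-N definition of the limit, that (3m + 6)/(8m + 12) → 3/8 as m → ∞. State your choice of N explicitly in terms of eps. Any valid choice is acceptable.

Fix eps > 0. For m ≥ 1, |(3m + 6)/(8m + 12) − (3/8)| = |12|/(8(8m + 12)) = 12/(8(8m + 12)).
Since 8m + 12 ≥ 8m for m ≥ 1, this is ≤ 12/(8·8m) = (3/16)/m.
So |(3m + 6)/(8m + 12) − (3/8)| < eps whenever m > (3/16)/eps.
Take N = (3/16)/eps. If m > N then |(3m + 6)/(8m + 12) − (3/8)| ≤ (3/16)/m < eps.

N = (3/16)/eps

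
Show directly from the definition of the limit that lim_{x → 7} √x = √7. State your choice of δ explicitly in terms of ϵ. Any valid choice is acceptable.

δ = min(7, √7·ϵ)

Let ϵ > 0. We want δ > 0 such that 0 < |x − 7| < δ implies |√x − √7| < ϵ.
Rationalise: √x − √7 = (x − 7)/(√x + √7), so |√x − √7| = |x − 7|/(√x + √7).
Restrict δ ≤ 7 so that |x − 7| < 7 forces x > 0, and then √x + √7 > √7.
Hence |√x − √7| < |x − 7|/√7, which is < ϵ once |x − 7| < √7·ϵ.
Take δ = min(7, √7·ϵ). If 0 < |x − 7| < δ then x > 0 and |√x − √7| < |x − 7|/√7 < ϵ.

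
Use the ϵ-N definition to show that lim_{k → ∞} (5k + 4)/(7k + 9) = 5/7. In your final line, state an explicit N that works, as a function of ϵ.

Let ϵ > 0. For k ≥ 1, |(5k + 4)/(7k + 9) − (5/7)| = |-17|/(7(7k + 9)) = 17/(7(7k + 9)).
Since 7k + 9 ≥ 7k for k ≥ 1, this is ≤ 17/(7·7k) = (17/49)/k.
So |(5k + 4)/(7k + 9) − (5/7)| < ϵ whenever k > (17/49)/ϵ.
Take N = (17/49)/ϵ. If k > N then |(5k + 4)/(7k + 9) − (5/7)| ≤ (17/49)/k < ϵ.

N = (17/49)/ϵ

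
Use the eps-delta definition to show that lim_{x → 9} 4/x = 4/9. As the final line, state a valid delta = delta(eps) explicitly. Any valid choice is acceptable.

Let eps > 0. We seek delta > 0 such that 0 < |x − 9| < delta implies |4/x − (4/9)| < eps.
|4/x − (4/9)| = 4·|9 − x|/(9·|x|) = 4|x − 9|/(9|x|).
Require delta ≤ 9/2 so that |x| > 9 − 9/2 = 9/2, hence 9|x| > 81/2.
Then |4/x − (4/9)| < 4|x − 9|/(81/2), which is < eps when |x − 9| < (81/8)eps.
Take delta = min(9/2, (81/8)eps). Then 0 < |x − 9| < delta gives both |x − 9| < 9/2 and |x − 9| < (81/8)eps, so |4/x − (4/9)| < eps.

delta = min(9/2, (81/8)eps)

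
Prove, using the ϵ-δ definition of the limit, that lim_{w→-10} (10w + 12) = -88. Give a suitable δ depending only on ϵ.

Fix ϵ > 0. We need δ > 0 so that 0 < |w + 10| < δ implies |(10w + 12) + 88| < ϵ.
Since (10w + 12) + 88 = 10(w + 10), we have |(10w + 12) + 88| = 10|w + 10|.
So 10|w + 10| < ϵ exactly when |w + 10| < ϵ/10.
Take δ = ϵ/10. If 0 < |w + 10| < δ then |(10w + 12) + 88| = 10|w + 10| < 10·(ϵ/10) = ϵ.

δ = ϵ/10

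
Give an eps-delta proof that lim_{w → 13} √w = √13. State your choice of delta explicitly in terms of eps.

delta = min(13, √13·eps)

Let eps > 0. We want delta > 0 such that 0 < |w − 13| < delta implies |√w − √13| < eps.
Multiplying by the conjugate, |√w − √13| = |w − 13|/(√w + √13).
Restrict delta ≤ 13 so that |w − 13| < 13 forces w > 0, and then √w + √13 > √13.
Hence |√w − √13| < |w − 13|/√13, which is < eps once |w − 13| < √13·eps.
Take delta = min(13, √13·eps). If 0 < |w − 13| < delta then w > 0 and |√w − √13| < |w − 13|/√13 < eps.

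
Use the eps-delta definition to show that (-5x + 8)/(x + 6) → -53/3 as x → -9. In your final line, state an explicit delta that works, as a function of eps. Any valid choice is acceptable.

Suppose eps > 0. We want delta > 0 with 0 < |x + 9| < delta ⇒ |(-5x + 8)/(x + 6) + 53/3| < eps.
Combining over a common denominator, (-5x + 8)/(x + 6) + 53/3 = [(-5x + 8)·(-3) − 53·(x + 6)] / [(-3)·(x + 6)] = -38(x + 9) / ((-3)(x + 6)).
So |(-5x + 8)/(x + 6) + 53/3| = 38|x + 9| / (3·|x + 6|).
Restrict delta ≤ 3/2. Then |x + 9| < 3/2 gives |x + 6| = |(x + 9) + (-3)| ≥ 3 − 3/2 = 3/2.
Hence |(-5x + 8)/(x + 6) + 53/3| < 38|x + 9|/(3·(3/2)) = (76/9)|x + 9|, which is < eps once |x + 9| < (9/76)eps.
Take delta = min(3/2, (9/76)eps). Then 0 < |x + 9| < delta forces both bounds, so |(-5x + 8)/(x + 6) + 53/3| < eps.

delta = min(3/2, (9/76)eps)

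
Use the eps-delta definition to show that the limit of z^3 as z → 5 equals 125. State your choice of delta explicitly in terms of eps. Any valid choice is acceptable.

Fix eps > 0. We seek delta > 0 with 0 < |z − 5| < delta ⇒ |z^3 − 125| < eps.
Factor: z^3 − 125 = (z − 5)(z^2 + 5z + 25), so |z^3 − 125| = |z − 5|·|z^2 + 5z + 25|.
Impose delta ≤ 1 so that |z| < 6; then |z^2 + 5z + 25| ≤ 91.
Hence |z^3 − 125| ≤ 91|z − 5|, which is < eps once |z − 5| < eps/91.
Take delta = min(1, eps/91). If 0 < |z − 5| < delta then both bounds hold and |z^3 − 125| ≤ 91|z − 5| < 91·(eps/91) = eps.

delta = min(1, eps/91)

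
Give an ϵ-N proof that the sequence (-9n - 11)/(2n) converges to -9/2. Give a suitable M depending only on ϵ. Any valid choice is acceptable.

M = (11/2)/ϵ

Fix ϵ > 0. For n ≥ 1, |(-9n - 11)/(2n) + 9/2| = |-22|/(2(2n)) = 22/(2(2n)).
Since 2n ≥ 2n for n ≥ 1, this is ≤ 22/(2·2n) = (11/2)/n.
So |(-9n - 11)/(2n) + 9/2| < ϵ whenever n > (11/2)/ϵ.
Take M = (11/2)/ϵ. If n > M then |(-9n - 11)/(2n) + 9/2| ≤ (11/2)/n < ϵ.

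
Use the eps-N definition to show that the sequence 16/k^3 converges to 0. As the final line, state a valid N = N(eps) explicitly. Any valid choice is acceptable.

N = (16/eps)^{1/3}

Suppose eps > 0. For k ≥ 1, |16/k^3 − 0| = 16/k^3.
16/k^3 < eps ⇔ k^3 > 16/eps ⇔ k > (16/eps)^{1/3}.
Take N = (16/eps)^{1/3}. Then k > N implies 16/k^3 < eps.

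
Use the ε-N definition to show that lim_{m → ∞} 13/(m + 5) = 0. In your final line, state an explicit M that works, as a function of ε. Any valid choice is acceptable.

M = 13/ε

Fix ε > 0. For m ≥ 1, |13/(m + 5) − 0| = 13/(m + 5) ≤ 13/m.
We need 13/m < ε, i.e. m > 13/ε.
Take M = 13/ε. If m > M then |13/(m + 5)| ≤ 13/m < ε.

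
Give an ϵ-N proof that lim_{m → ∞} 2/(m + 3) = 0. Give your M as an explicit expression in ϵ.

M = 2/ϵ

Let ϵ > 0 be given. For m ≥ 1, |2/(m + 3) − 0| = 2/(m + 3) ≤ 2/m.
We need 2/m < ϵ, i.e. m > 2/ϵ.
Take M = 2/ϵ. If m > M then |2/(m + 3)| ≤ 2/m < ϵ.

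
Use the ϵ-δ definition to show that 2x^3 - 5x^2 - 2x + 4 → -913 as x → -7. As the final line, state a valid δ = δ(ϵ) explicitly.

Suppose ϵ > 0. We want δ > 0 such that 0 < |x + 7| < δ implies |(2x^3 - 5x^2 - 2x + 4) + 913| < ϵ.
(2x^3 - 5x^2 - 2x + 4) + 913 = 2x^3 - 5x^2 - 2x + 917 = (x + 7)(2x^2 - 19x + 131).
So |(2x^3 - 5x^2 - 2x + 4) + 913| = |x + 7|·|2x^2 - 19x + 131|.
Assume first that |x + 7| < 2, so |x| < 9. Then |2x^2 - 19x + 131| ≤ 2·9^2 + 19·9 + 131 = 464.
Hence |(2x^3 - 5x^2 - 2x + 4) + 913| ≤ 464|x + 7| < ϵ provided |x + 7| < ϵ/464.
Take δ = min(2, ϵ/464). Then 0 < |x + 7| < δ gives both |x + 7| < 2 and |x + 7| < ϵ/464, so |(2x^3 - 5x^2 - 2x + 4) + 913| < ϵ.

δ = min(2, ϵ/464)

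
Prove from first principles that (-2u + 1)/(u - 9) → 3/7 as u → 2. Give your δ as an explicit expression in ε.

Let ε > 0 be given. We want δ > 0 with 0 < |u − 2| < δ ⇒ |(-2u + 1)/(u - 9) − (3/7)| < ε.
Combining over a common denominator, (-2u + 1)/(u - 9) − (3/7) = [(-2u + 1)·(-7) − (-3)·(u - 9)] / [(-7)·(u - 9)] = 17(u − 2) / ((-7)(u - 9)).
So |(-2u + 1)/(u - 9) − (3/7)| = 17|u − 2| / (7·|u − 9|).
Restrict δ ≤ 7/2. Then |u − 2| < 7/2 gives |u − 9| = |(u − 2) + (-7)| ≥ 7 − 7/2 = 7/2.
Hence |(-2u + 1)/(u - 9) − (3/7)| < 17|u − 2|/(7·(7/2)) = (34/49)|u − 2|, which is < ε once |u − 2| < (49/34)ε.
Take δ = min(7/2, (49/34)ε). Then 0 < |u − 2| < δ forces both bounds, so |(-2u + 1)/(u - 9) − (3/7)| < ε.

δ = min(7/2, (49/34)ε)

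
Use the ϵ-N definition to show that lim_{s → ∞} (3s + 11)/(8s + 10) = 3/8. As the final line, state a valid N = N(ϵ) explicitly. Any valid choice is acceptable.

Let ϵ > 0. We seek N > 0 such that s > N implies |(3s + 11)/(8s + 10) − (3/8)| < ϵ.
(3s + 11)/(8s + 10) − (3/8) = (8(3s + 11) − 3(8s + 10)) / (8(8s + 10)) = 58/(8(8s + 10)).
For s > 0 we have 8s + 10 > 8s, so |(3s + 11)/(8s + 10) − (3/8)| = 58/(8(8s + 10)) < 58/(8·8s) = (29/32)/s.
Thus |(3s + 11)/(8s + 10) − (3/8)| < ϵ whenever s > (29/32)/ϵ.
Take N = (29/32)/ϵ. If s > N then |(3s + 11)/(8s + 10) − (3/8)| < (29/32)/s < ϵ.

N = (29/32)/ϵ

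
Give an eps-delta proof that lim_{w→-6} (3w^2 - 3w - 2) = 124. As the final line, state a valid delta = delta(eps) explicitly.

Let eps > 0. We want delta > 0 such that 0 < |w + 6| < delta implies |(3w^2 - 3w - 2) − 124| < eps.
(3w^2 - 3w - 2) − 124 = 3w^2 - 3w - 126 = (w + 6)(3w - 21).
So |(3w^2 - 3w - 2) − 124| = |w + 6|·|3w - 21|.
Require delta ≤ 2. Then |w + 6| < 2 gives |w| < 8, and by the triangle inequality |3w - 21| ≤ 3·8 + 21 = 45.
Hence |(3w^2 - 3w - 2) − 124| ≤ 45|w + 6| < eps provided |w + 6| < eps/45.
Take delta = min(2, eps/45). Then 0 < |w + 6| < delta gives both |w + 6| < 2 and |w + 6| < eps/45, so |(3w^2 - 3w - 2) − 124| < eps.

delta = min(2, eps/45)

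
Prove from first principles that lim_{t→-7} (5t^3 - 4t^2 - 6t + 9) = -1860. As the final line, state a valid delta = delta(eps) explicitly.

Let eps > 0. We want delta > 0 such that 0 < |t + 7| < delta implies |(5t^3 - 4t^2 - 6t + 9) + 1860| < eps.
(5t^3 - 4t^2 - 6t + 9) + 1860 = 5t^3 - 4t^2 - 6t + 1869 = (t + 7)(5t^2 - 39t + 267).
So |(5t^3 - 4t^2 - 6t + 9) + 1860| = |t + 7|·|5t^2 - 39t + 267|.
Assume first that |t + 7| < 1, so |t| < 8. Then |5t^2 - 39t + 267| ≤ 5·8^2 + 39·8 + 267 = 899.
Hence |(5t^3 - 4t^2 - 6t + 9) + 1860| ≤ 899|t + 7| < eps provided |t + 7| < eps/899.
Choosing delta = min(1, eps/899) ensures both conditions, hence |(5t^3 - 4t^2 - 6t + 9) + 1860| < eps.

delta = min(1, eps/899)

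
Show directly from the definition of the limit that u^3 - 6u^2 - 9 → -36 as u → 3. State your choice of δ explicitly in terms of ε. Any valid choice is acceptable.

δ = min(1, ε/37)

Fix ε > 0. We want δ > 0 such that 0 < |u − 3| < δ implies |(u^3 - 6u^2 - 9) + 36| < ε.
(u^3 - 6u^2 - 9) + 36 = u^3 - 6u^2 + 27 = (u − 3)(u^2 - 3u - 9).
So |(u^3 - 6u^2 - 9) + 36| = |u − 3|·|u^2 - 3u - 9|.
Assume first that |u − 3| < 1, so |u| < 4. Then |u^2 - 3u - 9| ≤ 4^2 + 3·4 + 9 = 37.
Hence |(u^3 - 6u^2 - 9) + 36| ≤ 37|u − 3| < ε provided |u − 3| < ε/37.
Take δ = min(1, ε/37). Then 0 < |u − 3| < δ gives both |u − 3| < 1 and |u − 3| < ε/37, so |(u^3 - 6u^2 - 9) + 36| < ε.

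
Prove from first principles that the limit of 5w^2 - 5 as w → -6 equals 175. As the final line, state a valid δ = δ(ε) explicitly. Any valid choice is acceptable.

δ = min(1, ε/65)

Let ε > 0. We want δ > 0 such that 0 < |w + 6| < δ implies |(5w^2 - 5) − 175| < ε.
(5w^2 - 5) − 175 = 5w^2 - 180 = (w + 6)(5w - 30).
So |(5w^2 - 5) − 175| = |w + 6|·|5w - 30|.
Assume first that |w + 6| < 1, so |w| < 7. Then |5w - 30| ≤ 5·7 + 30 = 65.
Hence |(5w^2 - 5) − 175| ≤ 65|w + 6| < ε provided |w + 6| < ε/65.
Take δ = min(1, ε/65). Then 0 < |w + 6| < δ gives both |w + 6| < 1 and |w + 6| < ε/65, so |(5w^2 - 5) − 175| < ε.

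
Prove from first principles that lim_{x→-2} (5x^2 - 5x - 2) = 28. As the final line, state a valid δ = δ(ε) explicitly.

δ = min(1, ε/30)

Fix ε > 0. We want δ > 0 such that 0 < |x + 2| < δ implies |(5x^2 - 5x - 2) − 28| < ε.
(5x^2 - 5x - 2) − 28 = 5x^2 - 5x - 30 = (x + 2)(5x - 15).
So |(5x^2 - 5x - 2) − 28| = |x + 2|·|5x - 15|.
Assume first that |x + 2| < 1, so |x| < 3. Then |5x - 15| ≤ 5·3 + 15 = 30.
Hence |(5x^2 - 5x - 2) − 28| ≤ 30|x + 2| < ε provided |x + 2| < ε/30.
Take δ = min(1, ε/30). Then 0 < |x + 2| < δ gives both |x + 2| < 1 and |x + 2| < ε/30, so |(5x^2 - 5x - 2) − 28| < ε.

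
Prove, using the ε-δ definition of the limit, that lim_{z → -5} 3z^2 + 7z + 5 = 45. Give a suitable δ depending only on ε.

Fix ε > 0. We want δ > 0 such that 0 < |z + 5| < δ implies |(3z^2 + 7z + 5) − 45| < ε.
(3z^2 + 7z + 5) − 45 = 3z^2 + 7z - 40 = (z + 5)(3z - 8).
So |(3z^2 + 7z + 5) − 45| = |z + 5|·|3z - 8|.
Assume first that |z + 5| < 1, so |z| < 6. Then |3z - 8| ≤ 3·6 + 8 = 26.
Hence |(3z^2 + 7z + 5) − 45| ≤ 26|z + 5| < ε provided |z + 5| < ε/26.
Choosing δ = min(1, ε/26) ensures both conditions, hence |(3z^2 + 7z + 5) − 45| < ε.

δ = min(1, ε/26)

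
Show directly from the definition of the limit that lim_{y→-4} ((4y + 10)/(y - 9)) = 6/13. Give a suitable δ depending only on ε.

δ = min(13/2, (169/92)ε)

Let ε > 0. We want δ > 0 with 0 < |y + 4| < δ ⇒ |(4y + 10)/(y - 9) − (6/13)| < ε.
Combining over a common denominator, (4y + 10)/(y - 9) − (6/13) = [(4y + 10)·(-13) − (-6)·(y - 9)] / [(-13)·(y - 9)] = -46(y + 4) / ((-13)(y - 9)).
So |(4y + 10)/(y - 9) − (6/13)| = 46|y + 4| / (13·|y − 9|).
Restrict δ ≤ 13/2. Then |y + 4| < 13/2 gives |y − 9| = |(y + 4) + (-13)| ≥ 13 − 13/2 = 13/2.
Hence |(4y + 10)/(y - 9) − (6/13)| < 46|y + 4|/(13·(13/2)) = (92/169)|y + 4|, which is < ε once |y + 4| < (169/92)ε.
Take δ = min(13/2, (169/92)ε). Then 0 < |y + 4| < δ forces both bounds, so |(4y + 10)/(y - 9) − (6/13)| < ε.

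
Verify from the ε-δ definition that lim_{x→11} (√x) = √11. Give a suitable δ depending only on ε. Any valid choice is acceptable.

δ = min(11, √11·ε)

Fix ε > 0. We want δ > 0 such that 0 < |x − 11| < δ implies |√x − √11| < ε.
Rationalise: √x − √11 = (x − 11)/(√x + √11), so |√x − √11| = |x − 11|/(√x + √11).
Restrict δ ≤ 11 so that |x − 11| < 11 forces x > 0, and then √x + √11 > √11.
Hence |√x − √11| < |x − 11|/√11, which is < ε once |x − 11| < √11·ε.
Take δ = min(11, √11·ε). If 0 < |x − 11| < δ then x > 0 and |√x − √11| < |x − 11|/√11 < ε.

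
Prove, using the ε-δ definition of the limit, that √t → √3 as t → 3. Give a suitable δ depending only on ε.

δ = min(3, √3·ε)

Fix ε > 0. We want δ > 0 such that 0 < |t − 3| < δ implies |√t − √3| < ε.
Rationalise: √t − √3 = (t − 3)/(√t + √3), so |√t − √3| = |t − 3|/(√t + √3).
Restrict δ ≤ 3 so that |t − 3| < 3 forces t > 0, and then √t + √3 > √3.
Hence |√t − √3| < |t − 3|/√3, which is < ε once |t − 3| < √3·ε.
Take δ = min(3, √3·ε). If 0 < |t − 3| < δ then t > 0 and |√t − √3| < |t − 3|/√3 < ε.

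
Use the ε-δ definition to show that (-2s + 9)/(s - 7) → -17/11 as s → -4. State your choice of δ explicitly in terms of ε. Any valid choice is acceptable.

δ = min(11/2, (121/10)ε)

Let ε > 0. We want δ > 0 with 0 < |s + 4| < δ ⇒ |(-2s + 9)/(s - 7) + 17/11| < ε.
Combining over a common denominator, (-2s + 9)/(s - 7) + 17/11 = [(-2s + 9)·(-11) − 17·(s - 7)] / [(-11)·(s - 7)] = 5(s + 4) / ((-11)(s - 7)).
So |(-2s + 9)/(s - 7) + 17/11| = 5|s + 4| / (11·|s − 7|).
Require δ ≤ 11/2, so |s − 7| ≥ |-11| − |s + 4| > 11 − 11/2 = 11/2.
Hence |(-2s + 9)/(s - 7) + 17/11| < 5|s + 4|/(11·(11/2)) = (10/121)|s + 4|, which is < ε once |s + 4| < (121/10)ε.
Take δ = min(11/2, (121/10)ε). Then 0 < |s + 4| < δ forces both bounds, so |(-2s + 9)/(s - 7) + 17/11| < ε.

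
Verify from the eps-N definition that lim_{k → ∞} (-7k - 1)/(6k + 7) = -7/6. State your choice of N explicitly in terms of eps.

N = (43/36)/eps

Suppose eps > 0. For k ≥ 1, |(-7k - 1)/(6k + 7) + 7/6| = |43|/(6(6k + 7)) = 43/(6(6k + 7)).
Since 6k + 7 ≥ 6k for k ≥ 1, this is ≤ 43/(6·6k) = (43/36)/k.
So |(-7k - 1)/(6k + 7) + 7/6| < eps whenever k > (43/36)/eps.
Take N = (43/36)/eps. If k > N then |(-7k - 1)/(6k + 7) + 7/6| ≤ (43/36)/k < eps.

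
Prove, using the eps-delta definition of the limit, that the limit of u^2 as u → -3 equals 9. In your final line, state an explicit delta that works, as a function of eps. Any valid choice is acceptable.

Let eps > 0 be given. We seek delta > 0 with 0 < |u + 3| < delta ⇒ |u^2 − 9| < eps.
Factor: u^2 − 9 = (u + 3)(u - 3), so |u^2 − 9| = |u + 3|·|u - 3|.
Impose delta ≤ 2 so that |u| < 5; then |u - 3| ≤ 8.
Hence |u^2 − 9| ≤ 8|u + 3|, which is < eps once |u + 3| < eps/8.
Take delta = min(2, eps/8). If 0 < |u + 3| < delta then both bounds hold and |u^2 − 9| ≤ 8|u + 3| < 8·(eps/8) = eps.

delta = min(2, eps/8)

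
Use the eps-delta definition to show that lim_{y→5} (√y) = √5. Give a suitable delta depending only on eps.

delta = min(5, √5·eps)

Suppose eps > 0. We want delta > 0 such that 0 < |y − 5| < delta implies |√y − √5| < eps.
Rationalise: √y − √5 = (y − 5)/(√y + √5), so |√y − √5| = |y − 5|/(√y + √5).
Restrict delta ≤ 5 so that |y − 5| < 5 forces y > 0, and then √y + √5 > √5.
Hence |√y − √5| < |y − 5|/√5, which is < eps once |y − 5| < √5·eps.
Take delta = min(5, √5·eps). If 0 < |y − 5| < delta then y > 0 and |√y − √5| < |y − 5|/√5 < eps.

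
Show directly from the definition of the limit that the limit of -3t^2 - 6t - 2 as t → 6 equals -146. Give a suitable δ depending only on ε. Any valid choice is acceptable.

Let ε > 0. We want δ > 0 such that 0 < |t − 6| < δ implies |(-3t^2 - 6t - 2) + 146| < ε.
(-3t^2 - 6t - 2) + 146 = -3t^2 - 6t + 144 = (t − 6)(-3t - 24).
So |(-3t^2 - 6t - 2) + 146| = |t − 6|·|-3t - 24|.
Require δ ≤ 2. Then |t − 6| < 2 gives |t| < 8, and by the triangle inequality |-3t - 24| ≤ 3·8 + 24 = 48.
Hence |(-3t^2 - 6t - 2) + 146| ≤ 48|t − 6| < ε provided |t − 6| < ε/48.
Take δ = min(2, ε/48). Then 0 < |t − 6| < δ gives both |t − 6| < 2 and |t − 6| < ε/48, so |(-3t^2 - 6t - 2) + 146| < ε.

δ = min(2, ε/48)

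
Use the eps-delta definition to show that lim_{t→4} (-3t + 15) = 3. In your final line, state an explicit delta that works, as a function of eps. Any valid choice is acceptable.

Suppose eps > 0. We need delta > 0 so that 0 < |t − 4| < delta implies |(-3t + 15) − 3| < eps.
Since (-3t + 15) − 3 = -3(t − 4), we have |(-3t + 15) − 3| = 3|t − 4|.
Thus it suffices that |t − 4| < eps/3.
Choosing delta = eps/3 gives |(-3t + 15) − 3| = 3|t − 4| < eps whenever |t − 4| < delta.

delta = eps/3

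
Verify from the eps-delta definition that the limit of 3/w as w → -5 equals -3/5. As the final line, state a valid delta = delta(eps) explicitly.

delta = min(5/2, (25/6)eps)

Let eps > 0 be given. We seek delta > 0 such that 0 < |w + 5| < delta implies |3/w + 3/5| < eps.
|3/w + 3/5| = 3·|-5 − w|/(5·|w|) = 3|w + 5|/(5|w|).
Require delta ≤ 5/2 so that |w| > 5 − 5/2 = 5/2, hence 5|w| > 25/2.
Then |3/w + 3/5| < 3|w + 5|/(25/2), which is < eps when |w + 5| < (25/6)eps.
Take delta = min(5/2, (25/6)eps). Then 0 < |w + 5| < delta gives both |w + 5| < 5/2 and |w + 5| < (25/6)eps, so |3/w + 3/5| < eps.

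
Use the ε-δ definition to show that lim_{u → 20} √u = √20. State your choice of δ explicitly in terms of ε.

δ = min(20, √20·ε)

Suppose ε > 0. We want δ > 0 such that 0 < |u − 20| < δ implies |√u − √20| < ε.
Rationalise: √u − √20 = (u − 20)/(√u + √20), so |√u − √20| = |u − 20|/(√u + √20).
Restrict δ ≤ 20 so that |u − 20| < 20 forces u > 0, and then √u + √20 > √20.
Hence |√u − √20| < |u − 20|/√20, which is < ε once |u − 20| < √20·ε.
Take δ = min(20, √20·ε). If 0 < |u − 20| < δ then u > 0 and |√u − √20| < |u − 20|/√20 < ε.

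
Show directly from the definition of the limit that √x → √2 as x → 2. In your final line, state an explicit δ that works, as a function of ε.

Let ε > 0 be given. We want δ > 0 such that 0 < |x − 2| < δ implies |√x − √2| < ε.
Multiplying by the conjugate, |√x − √2| = |x − 2|/(√x + √2).
Restrict δ ≤ 2 so that |x − 2| < 2 forces x > 0, and then √x + √2 > √2.
Hence |√x − √2| < |x − 2|/√2, which is < ε once |x − 2| < √2·ε.
Take δ = min(2, √2·ε). If 0 < |x − 2| < δ then x > 0 and |√x − √2| < |x − 2|/√2 < ε.

δ = min(2, √2·ε)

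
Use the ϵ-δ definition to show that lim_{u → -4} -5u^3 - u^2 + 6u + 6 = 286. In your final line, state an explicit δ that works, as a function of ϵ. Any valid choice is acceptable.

Suppose ϵ > 0. We want δ > 0 such that 0 < |u + 4| < δ implies |(-5u^3 - u^2 + 6u + 6) − 286| < ϵ.
(-5u^3 - u^2 + 6u + 6) − 286 = -5u^3 - u^2 + 6u - 280 = (u + 4)(-5u^2 + 19u - 70).
So |(-5u^3 - u^2 + 6u + 6) − 286| = |u + 4|·|-5u^2 + 19u - 70|.
Require δ ≤ 1. Then |u + 4| < 1 gives |u| < 5, and by the triangle inequality |-5u^2 + 19u - 70| ≤ 5·5^2 + 19·5 + 70 = 290.
Hence |(-5u^3 - u^2 + 6u + 6) − 286| ≤ 290|u + 4| < ϵ provided |u + 4| < ϵ/290.
Take δ = min(1, ϵ/290). Then 0 < |u + 4| < δ gives both |u + 4| < 1 and |u + 4| < ϵ/290, so |(-5u^3 - u^2 + 6u + 6) − 286| < ϵ.

δ = min(1, ϵ/290)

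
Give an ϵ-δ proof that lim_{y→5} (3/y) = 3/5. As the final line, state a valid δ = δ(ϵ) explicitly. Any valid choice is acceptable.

Fix ϵ > 0. We seek δ > 0 such that 0 < |y − 5| < δ implies |3/y − (3/5)| < ϵ.
|3/y − (3/5)| = 3·|5 − y|/(5·|y|) = 3|y − 5|/(5|y|).
Restrict δ ≤ 5/2. Then |y − 5| < 5/2 gives |y| > 5/2, so 5|y| > 25/2.
Then |3/y − (3/5)| < 3|y − 5|/(25/2), which is < ϵ when |y − 5| < (25/6)ϵ.
Take δ = min(5/2, (25/6)ϵ). Then 0 < |y − 5| < δ gives both |y − 5| < 5/2 and |y − 5| < (25/6)ϵ, so |3/y − (3/5)| < ϵ.

δ = min(5/2, (25/6)ϵ)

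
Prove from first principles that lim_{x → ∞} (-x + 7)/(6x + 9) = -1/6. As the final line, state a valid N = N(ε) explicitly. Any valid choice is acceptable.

Let ε > 0. We seek N > 0 such that x > N implies |(-x + 7)/(6x + 9) + 1/6| < ε.
(-x + 7)/(6x + 9) + 1/6 = (6(-x + 7) − (-1)(6x + 9)) / (6(6x + 9)) = 51/(6(6x + 9)).
For x > 0 we have 6x + 9 > 6x, so |(-x + 7)/(6x + 9) + 1/6| = 51/(6(6x + 9)) < 51/(6·6x) = (17/12)/x.
Thus |(-x + 7)/(6x + 9) + 1/6| < ε whenever x > (17/12)/ε.
Take N = (17/12)/ε. If x > N then |(-x + 7)/(6x + 9) + 1/6| < (17/12)/x < ε.

N = (17/12)/ε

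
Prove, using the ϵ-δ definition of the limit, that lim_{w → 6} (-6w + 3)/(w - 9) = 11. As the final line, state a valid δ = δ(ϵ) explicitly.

Let ϵ > 0. We want δ > 0 with 0 < |w − 6| < δ ⇒ |(-6w + 3)/(w - 9) − 11| < ϵ.
Combining over a common denominator, (-6w + 3)/(w - 9) − 11 = [(-6w + 3)·(-3) − (-33)·(w - 9)] / [(-3)·(w - 9)] = 51(w − 6) / ((-3)(w - 9)).
So |(-6w + 3)/(w - 9) − 11| = 51|w − 6| / (3·|w − 9|).
Restrict δ ≤ 3/2. Then |w − 6| < 3/2 gives |w − 9| = |(w − 6) + (-3)| ≥ 3 − 3/2 = 3/2.
Hence |(-6w + 3)/(w - 9) − 11| < 51|w − 6|/(3·(3/2)) = (34/3)|w − 6|, which is < ϵ once |w − 6| < (3/34)ϵ.
Take δ = min(3/2, (3/34)ϵ). Then 0 < |w − 6| < δ forces both bounds, so |(-6w + 3)/(w - 9) − 11| < ϵ.

δ = min(3/2, (3/34)ϵ)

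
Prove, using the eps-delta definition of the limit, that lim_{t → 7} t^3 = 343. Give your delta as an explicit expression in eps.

delta = min(2, eps/193)

Suppose eps > 0. We seek delta > 0 with 0 < |t − 7| < delta ⇒ |t^3 − 343| < eps.
Factor: t^3 − 343 = (t − 7)(t^2 + 7t + 49), so |t^3 − 343| = |t − 7|·|t^2 + 7t + 49|.
Impose delta ≤ 2 so that |t| < 9; then |t^2 + 7t + 49| ≤ 193.
Hence |t^3 − 343| ≤ 193|t − 7|, which is < eps once |t − 7| < eps/193.
Take delta = min(2, eps/193). If 0 < |t − 7| < delta then both bounds hold and |t^3 − 343| ≤ 193|t − 7| < 193·(eps/193) = eps.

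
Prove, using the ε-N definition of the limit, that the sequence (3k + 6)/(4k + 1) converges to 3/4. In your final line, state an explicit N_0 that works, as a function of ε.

Let ε > 0 be given. For k ≥ 1, |(3k + 6)/(4k + 1) − (3/4)| = |21|/(4(4k + 1)) = 21/(4(4k + 1)).
Since 4k + 1 ≥ 4k for k ≥ 1, this is ≤ 21/(4·4k) = (21/16)/k.
So |(3k + 6)/(4k + 1) − (3/4)| < ε whenever k > (21/16)/ε.
Take N_0 = (21/16)/ε. If k > N_0 then |(3k + 6)/(4k + 1) − (3/4)| ≤ (21/16)/k < ε.

N_0 = (21/16)/ε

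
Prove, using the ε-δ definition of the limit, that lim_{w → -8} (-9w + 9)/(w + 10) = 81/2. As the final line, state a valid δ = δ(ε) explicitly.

δ = min(1, (2/99)ε)

Suppose ε > 0. We want δ > 0 with 0 < |w + 8| < δ ⇒ |(-9w + 9)/(w + 10) − (81/2)| < ε.
Combining over a common denominator, (-9w + 9)/(w + 10) − (81/2) = [(-9w + 9)·2 − 81·(w + 10)] / [2·(w + 10)] = -99(w + 8) / (2(w + 10)).
So |(-9w + 9)/(w + 10) − (81/2)| = 99|w + 8| / (2·|w + 10|).
Restrict δ ≤ 1. Then |w + 8| < 1 gives |w + 10| = |(w + 8) + 2| ≥ 2 − 1 = 1.
Hence |(-9w + 9)/(w + 10) − (81/2)| < 99|w + 8|/(2·1) = (99/2)|w + 8|, which is < ε once |w + 8| < (2/99)ε.
Take δ = min(1, (2/99)ε). Then 0 < |w + 8| < δ forces both bounds, so |(-9w + 9)/(w + 10) − (81/2)| < ε.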